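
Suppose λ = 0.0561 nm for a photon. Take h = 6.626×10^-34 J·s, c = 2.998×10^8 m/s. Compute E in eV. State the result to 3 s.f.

22100 eV

E is given directly by: E = hc/λ.
λ = 0.0561 nm = 5.610×10^-11 m; h = 6.626×10^-34 J·s; c = 2.998×10^8 m/s.
E = 3.541×10^-15 J  (the unit combination reduces to kg·m²/s² = J)
3.541×10^-15 J × (1 eV / 1.602×10^-19 J) = 22101 eV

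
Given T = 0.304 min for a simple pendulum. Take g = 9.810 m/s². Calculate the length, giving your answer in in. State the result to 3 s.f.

3250 in

Solving T = 2π√(L/g) for L: L = g·(T/2π)².
T = 0.304 min = 18.24 s; g = 9.810 m/s².
L = 82.67 m
82.67 m × (1 in / 0.02540 m) = 3255 in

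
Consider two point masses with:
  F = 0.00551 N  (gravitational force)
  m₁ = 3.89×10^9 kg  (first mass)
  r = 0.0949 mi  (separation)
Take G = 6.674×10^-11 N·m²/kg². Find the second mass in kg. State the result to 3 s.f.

From Newton's law of gravitation: m₂ = F·r²/(G·m₁).
F = 0.00551 N; m₁ = 3.89×10^9 kg; r = 0.0949 mi = 152.7 m; G = 6.674×10^-11 N·m²/kg².
m₂ = 495.0 kg

495 kg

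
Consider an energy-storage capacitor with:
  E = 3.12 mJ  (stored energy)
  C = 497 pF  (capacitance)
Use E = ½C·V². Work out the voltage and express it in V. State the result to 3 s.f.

Rearranging: V = √(2E/C).
E = 3.12 mJ = 0.003120 J; C = 497 pF = 4.970×10^-10 F.
V = 3543 V

3540 V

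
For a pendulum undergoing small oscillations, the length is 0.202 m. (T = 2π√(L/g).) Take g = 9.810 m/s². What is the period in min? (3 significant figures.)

T is given directly by: T = 2π√(L/g).
L = 0.202 m; g = 9.810 m/s².
T = 0.9016 s
0.9016 s × (1 min / 60.00 s) = 0.01503 min

0.0150 min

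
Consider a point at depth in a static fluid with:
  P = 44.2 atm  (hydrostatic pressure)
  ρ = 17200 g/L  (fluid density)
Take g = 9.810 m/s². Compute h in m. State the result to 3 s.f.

26.5 m

Rearranging: h = P/(ρ·g).
P = 44.2 atm = 4.479×10^6 Pa; ρ = 17200 g/L = 17200 kg/m³; g = 9.810 m/s².
h = 26.54 m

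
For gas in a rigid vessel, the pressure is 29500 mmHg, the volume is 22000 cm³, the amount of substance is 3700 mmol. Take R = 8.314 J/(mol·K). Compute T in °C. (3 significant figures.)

From the ideal-gas law: T = PV/(nR).
P = 29500 mmHg = 3.933×10^6 Pa; V = 22000 cm³ = 0.02200 m³; n = 3700 mmol = 3.700 mol; R = 8.314 J/(mol·K).
T = 2813 K
2813 K − 273.15 = 2540 °C

2540 °C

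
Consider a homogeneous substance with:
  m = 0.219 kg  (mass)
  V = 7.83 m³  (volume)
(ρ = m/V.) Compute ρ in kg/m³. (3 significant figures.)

ρ is given directly by: ρ = m/V.
m = 0.219 kg; V = 7.83 m³.
ρ = 0.02797 kg/m³

0.0280 kg/m³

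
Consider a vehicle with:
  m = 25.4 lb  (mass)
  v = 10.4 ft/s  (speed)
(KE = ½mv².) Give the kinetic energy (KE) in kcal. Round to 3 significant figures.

KE is given directly by: KE = ½mv².
m = 25.4 lb = 11.52 kg; v = 10.4 ft/s = 3.170 m/s.
KE = 57.89 J
57.89 J × (1 kcal / 4184 J) = 0.01383 kcal

0.0138 kcal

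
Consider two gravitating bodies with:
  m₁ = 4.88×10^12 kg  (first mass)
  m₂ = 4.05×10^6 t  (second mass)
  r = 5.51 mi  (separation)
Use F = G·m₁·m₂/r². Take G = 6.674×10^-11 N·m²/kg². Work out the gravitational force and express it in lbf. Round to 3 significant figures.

Directly: F = Gm₁m₂/r².
m₁ = 4.88×10^12 kg; m₂ = 4.05×10^6 t = 4.050×10^9 kg; r = 5.51 mi = 8867 m; G = 6.674×10^-11 N·m²/kg².
F = 16775 N
16775 N × (1 lbf / 4.448 N) = 3771 lbf

3770 lbf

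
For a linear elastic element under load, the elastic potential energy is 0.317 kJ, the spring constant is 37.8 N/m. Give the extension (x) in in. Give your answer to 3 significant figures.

Rearranging U = ½k·x² for x: x = √(2U/k).
U = 0.317 kJ = 317.0 J; k = 37.8 N/m.
x = 4.095 m
4.095 m × (1 in / 0.02540 m) = 161.2 in

161 in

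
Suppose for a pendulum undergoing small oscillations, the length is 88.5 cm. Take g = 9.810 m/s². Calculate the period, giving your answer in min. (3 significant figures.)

0.0315 min

Directly: T = 2π√(L/g).
L = 88.5 cm = 0.8850 m; g = 9.810 m/s².
T = 1.887 s
1.887 s × (1 min / 60.00 s) = 0.03145 min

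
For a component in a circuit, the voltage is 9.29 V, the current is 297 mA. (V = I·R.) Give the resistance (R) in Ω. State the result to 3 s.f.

31.3 Ω

Solving V = I·R for R: R = V/I.
V = 9.29 V; I = 297 mA = 0.2970 A.
R = 31.28 Ω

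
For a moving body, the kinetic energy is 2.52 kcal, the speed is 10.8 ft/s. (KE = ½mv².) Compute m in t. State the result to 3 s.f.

1.95 t

Rearranging: m = 2·KE/v².
KE = 2.52 kcal = 10544 J; v = 10.8 ft/s = 3.292 m/s.
m = 1946 kg
1946 kg × (1 t / 1000 kg) = 1.946 t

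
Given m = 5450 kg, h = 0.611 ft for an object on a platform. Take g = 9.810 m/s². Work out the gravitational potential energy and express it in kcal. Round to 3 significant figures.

2.38 kcal

Directly: PE = mgh.
m = 5450 kg; h = 0.611 ft = 0.1862 m; g = 9.810 m/s².
PE = 9957 J
9957 J × (1 kcal / 4184 J) = 2.380 kcal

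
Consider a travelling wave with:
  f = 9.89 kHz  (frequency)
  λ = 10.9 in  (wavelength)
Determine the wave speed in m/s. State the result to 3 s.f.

Directly: v = fλ.
f = 9.89 kHz = 9890 Hz; λ = 10.9 in = 0.2769 m.
v = 2738 m/s

2740 m/s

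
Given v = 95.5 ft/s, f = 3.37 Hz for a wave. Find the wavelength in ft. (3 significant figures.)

28.3 ft

Solving v = f·λ for λ: λ = v/f.
v = 95.5 ft/s = 29.11 m/s; f = 3.37 Hz.
λ = 8.638 m
8.638 m × (1 ft / 0.3048 m) = 28.34 ft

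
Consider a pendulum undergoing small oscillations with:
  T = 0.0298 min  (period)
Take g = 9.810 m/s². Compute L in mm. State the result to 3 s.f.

794 mm

Solving T = 2π√(L/g) for L: L = g·(T/2π)².
T = 0.0298 min = 1.788 s; g = 9.810 m/s².
L = 0.7944 m
0.7944 m × (1 mm / 0.001000 m) = 794.4 mm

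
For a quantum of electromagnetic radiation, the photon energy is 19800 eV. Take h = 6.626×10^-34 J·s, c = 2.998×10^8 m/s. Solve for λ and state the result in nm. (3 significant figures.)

0.0626 nm

Rearranging: λ = hc/E.
E = 19800 eV = 3.172×10^-15 J; h = 6.626×10^-34 J·s; c = 2.998×10^8 m/s.
λ = 6.262×10^-11 m
6.262×10^-11 m × (1 nm / 1.000×10^-9 m) = 0.06262 nm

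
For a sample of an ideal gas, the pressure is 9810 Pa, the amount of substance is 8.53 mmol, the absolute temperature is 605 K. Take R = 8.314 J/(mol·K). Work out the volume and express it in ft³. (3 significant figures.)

Solving PV = nRT for V: V = nRT/P.
P = 9810 Pa; n = 8.53 mmol = 0.008530 mol; T = 605 K; R = 8.314 J/(mol·K).
V = 0.004374 m³
0.004374 m³ × (1 ft³ / 0.02832 m³) = 0.1545 ft³

0.154 ft³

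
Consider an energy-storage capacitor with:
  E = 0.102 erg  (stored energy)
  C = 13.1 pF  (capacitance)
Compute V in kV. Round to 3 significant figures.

0.0395 kV

Rearranging: V = √(2E/C).
E = 0.102 erg = 1.020×10^-8 J; C = 13.1 pF = 1.310×10^-11 F.
V = 39.46 V
39.46 V × (1 kV / 1000 V) = 0.03946 kV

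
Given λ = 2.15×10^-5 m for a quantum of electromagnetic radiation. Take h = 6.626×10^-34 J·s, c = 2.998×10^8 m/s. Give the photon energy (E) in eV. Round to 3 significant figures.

0.0577 eV

E is given directly by: E = hc/λ.
λ = 2.15×10^-5 m; h = 6.626×10^-34 J·s; c = 2.998×10^8 m/s.
E = 9.239×10^-21 J
9.239×10^-21 J × (1 eV / 1.602×10^-19 J) = 0.05767 eV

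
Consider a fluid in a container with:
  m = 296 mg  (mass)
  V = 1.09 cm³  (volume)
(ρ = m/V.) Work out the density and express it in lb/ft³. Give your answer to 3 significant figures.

Directly: ρ = m/V.
m = 296 mg = 2.960×10^-4 kg; V = 1.09 cm³ = 1.090×10^-6 m³.
ρ = 271.6 kg/m³
271.6 kg/m³ × (1 lb/ft³ / 16.02 kg/m³) = 16.95 lb/ft³

17.0 lb/ft³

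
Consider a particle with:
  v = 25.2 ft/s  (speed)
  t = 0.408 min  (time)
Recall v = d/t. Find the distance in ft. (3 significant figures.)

617 ft

Solving v = d/t for d: d = v·t.
v = 25.2 ft/s = 7.681 m/s; t = 0.408 min = 24.48 s.
d = 188.0 m
188.0 m × (1 ft / 0.3048 m) = 616.9 ft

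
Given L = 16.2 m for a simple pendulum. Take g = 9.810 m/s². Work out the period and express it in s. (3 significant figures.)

8.07 s

T is given directly by: T = 2π√(L/g).
L = 16.2 m; g = 9.810 m/s².
T = 8.074 s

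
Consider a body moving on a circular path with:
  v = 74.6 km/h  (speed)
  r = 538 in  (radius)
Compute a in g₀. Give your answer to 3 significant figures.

3.20 g₀

Directly: a = v²/r.
v = 74.6 km/h = 20.72 m/s; r = 538 in = 13.67 m.
a = 31.42 m/s²
31.42 m/s² × (1 g₀ / 9.807 m/s²) = 3.204 g₀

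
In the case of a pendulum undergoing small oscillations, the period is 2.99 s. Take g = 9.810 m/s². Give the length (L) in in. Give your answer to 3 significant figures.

87.5 in

Solving T = 2π√(L/g) for L: L = g·(T/2π)².
T = 2.99 s; g = 9.810 m/s².
L = 2.222 m
2.222 m × (1 in / 0.02540 m) = 87.46 in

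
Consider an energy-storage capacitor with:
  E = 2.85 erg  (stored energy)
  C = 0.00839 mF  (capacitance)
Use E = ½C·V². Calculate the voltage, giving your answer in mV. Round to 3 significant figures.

261 mV

Rearranging E = ½C·V² for V: V = √(2E/C).
E = 2.85 erg = 2.850×10^-7 J; C = 0.00839 mF = 8.390×10^-6 F.
V = 0.2606 V
0.2606 V × (1 mV / 0.001000 V) = 260.6 mV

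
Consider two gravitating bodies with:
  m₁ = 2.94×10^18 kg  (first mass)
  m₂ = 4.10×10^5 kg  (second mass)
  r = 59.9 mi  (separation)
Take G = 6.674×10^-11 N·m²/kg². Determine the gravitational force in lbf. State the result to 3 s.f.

1950 lbf

From Newton's law of gravitation: F = Gm₁m₂/r².
m₁ = 2.94×10^18 kg; m₂ = 4.10×10^5 kg; r = 59.9 mi = 96400 m; G = 6.674×10^-11 N·m²/kg².
F = 8657 N
8657 N × (1 lbf / 4.448 N) = 1946 lbf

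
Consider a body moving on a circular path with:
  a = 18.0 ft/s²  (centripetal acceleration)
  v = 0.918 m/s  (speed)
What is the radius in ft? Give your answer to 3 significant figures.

0.504 ft

Solving a = v²/r for r: r = v²/a.
a = 18.0 ft/s² = 5.486 m/s²; v = 0.918 m/s.
r = 0.1536 m
0.1536 m × (1 ft / 0.3048 m) = 0.5039 ft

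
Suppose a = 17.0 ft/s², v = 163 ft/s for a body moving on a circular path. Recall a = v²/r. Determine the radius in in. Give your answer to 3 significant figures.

Rearranging: r = v²/a.
a = 17.0 ft/s² = 5.182 m/s²; v = 163 ft/s = 49.68 m/s.
r = 476.4 m
476.4 m × (1 in / 0.02540 m) = 18755 in

18800 in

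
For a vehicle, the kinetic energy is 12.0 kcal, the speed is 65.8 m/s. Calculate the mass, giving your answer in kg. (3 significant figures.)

Solving KE = ½mv² for m: m = 2·KE/v².
KE = 12.0 kcal = 50208 J; v = 65.8 m/s.
m = 23.19 kg

23.2 kg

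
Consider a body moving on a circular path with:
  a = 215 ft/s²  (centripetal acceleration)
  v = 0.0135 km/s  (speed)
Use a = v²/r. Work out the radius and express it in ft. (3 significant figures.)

Rearranging: r = v²/a.
a = 215 ft/s² = 65.53 m/s²; v = 0.0135 km/s = 13.50 m/s.
r = 2.781 m
2.781 m × (1 ft / 0.3048 m) = 9.124 ft

9.12 ft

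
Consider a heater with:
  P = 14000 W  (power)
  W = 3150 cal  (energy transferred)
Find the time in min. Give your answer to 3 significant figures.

Rearranging: t = W/P.
P = 14000 W; W = 3150 cal = 13180 J.
t = 0.9414 s
0.9414 s × (1 min / 60.00 s) = 0.01569 min

0.0157 min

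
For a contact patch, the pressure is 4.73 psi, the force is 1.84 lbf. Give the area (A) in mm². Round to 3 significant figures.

Rearranging P = F/A for A: A = F/P.
P = 4.73 psi = 32612 Pa; F = 1.84 lbf = 8.185 N.
A = 2.510×10^-4 m²
2.510×10^-4 m² × (1 mm² / 1.000×10^-6 m²) = 251.0 mm²

251 mm²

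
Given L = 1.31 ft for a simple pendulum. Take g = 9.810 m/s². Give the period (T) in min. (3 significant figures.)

0.0211 min

Directly: T = 2π√(L/g).
L = 1.31 ft = 0.3993 m; g = 9.810 m/s².
T = 1.268 s
1.268 s × (1 min / 60.00 s) = 0.02113 min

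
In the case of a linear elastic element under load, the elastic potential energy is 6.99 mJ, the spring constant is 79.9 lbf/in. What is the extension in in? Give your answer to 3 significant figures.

0.0394 in

Rearranging U = ½k·x² for x: x = √(2U/k).
U = 6.99 mJ = 0.006990 J; k = 79.9 lbf/in = 13993 N/m.
x = 9.995×10^-4 m
9.995×10^-4 m × (1 in / 0.02540 m) = 0.03935 in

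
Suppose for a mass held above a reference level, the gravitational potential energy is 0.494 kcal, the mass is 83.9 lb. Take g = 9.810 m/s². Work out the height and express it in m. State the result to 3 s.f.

5.54 m

Solving PE = m·g·h for h: h = PE/(m·g).
PE = 0.494 kcal = 2067 J; m = 83.9 lb = 38.06 kg; g = 9.810 m/s².
h = 5.536 m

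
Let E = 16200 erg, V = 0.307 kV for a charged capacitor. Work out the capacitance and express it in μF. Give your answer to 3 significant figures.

0.0344 μF

Rearranging: C = 2E/V².
E = 16200 erg = 0.001620 J; V = 0.307 kV = 307.0 V.
C = 3.438×10^-8 F
3.438×10^-8 F × (1 μF / 1.000×10^-6 F) = 0.03438 μF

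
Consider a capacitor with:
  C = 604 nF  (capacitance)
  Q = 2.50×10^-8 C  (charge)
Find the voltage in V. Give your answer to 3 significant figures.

Solving C = Q/V for V: V = Q/C.
C = 604 nF = 6.040×10^-7 F; Q = 2.50×10^-8 C.
V = 0.04139 V

0.0414 V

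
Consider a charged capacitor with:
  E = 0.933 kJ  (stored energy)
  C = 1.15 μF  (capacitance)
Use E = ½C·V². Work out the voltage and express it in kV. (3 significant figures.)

40.3 kV

Rearranging E = ½C·V² for V: V = √(2E/C).
E = 0.933 kJ = 933.0 J; C = 1.15 μF = 1.150×10^-6 F.
V = 40282 V  (the unit combination reduces to kg·m²/(A·s³) = V)
40282 V × (1 kV / 1000 V) = 40.28 kV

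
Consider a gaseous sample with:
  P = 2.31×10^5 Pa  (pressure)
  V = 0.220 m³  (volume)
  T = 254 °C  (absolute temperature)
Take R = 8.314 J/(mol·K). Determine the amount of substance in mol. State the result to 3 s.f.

Rearranging: n = PV/(RT).
P = 2.31×10^5 Pa; V = 0.220 m³; T = 254 °C = 527.1 K; R = 8.314 J/(mol·K).
n = 11.60 mol

11.6 mol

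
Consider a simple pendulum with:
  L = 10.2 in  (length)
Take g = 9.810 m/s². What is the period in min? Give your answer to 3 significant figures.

0.0170 min

T is given directly by: T = 2π√(L/g).
L = 10.2 in = 0.2591 m; g = 9.810 m/s².
T = 1.021 s
1.021 s × (1 min / 60.00 s) = 0.01702 min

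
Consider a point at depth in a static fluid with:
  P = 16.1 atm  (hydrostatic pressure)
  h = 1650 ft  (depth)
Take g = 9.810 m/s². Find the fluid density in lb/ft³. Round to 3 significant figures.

Rearranging P = ρ·g·h for ρ: ρ = P/(g·h).
P = 16.1 atm = 1.631×10^6 Pa; h = 1650 ft = 502.9 m; g = 9.810 m/s².
ρ = 330.7 kg/m³
330.7 kg/m³ × (1 lb/ft³ / 16.02 kg/m³) = 20.64 lb/ft³

20.6 lb/ft³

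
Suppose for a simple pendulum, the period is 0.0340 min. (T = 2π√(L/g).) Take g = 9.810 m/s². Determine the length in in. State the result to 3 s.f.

Solving T = 2π√(L/g) for L: L = g·(T/2π)².
T = 0.0340 min = 2.040 s; g = 9.810 m/s².
L = 1.034 m
1.034 m × (1 in / 0.02540 m) = 40.71 in

40.7 in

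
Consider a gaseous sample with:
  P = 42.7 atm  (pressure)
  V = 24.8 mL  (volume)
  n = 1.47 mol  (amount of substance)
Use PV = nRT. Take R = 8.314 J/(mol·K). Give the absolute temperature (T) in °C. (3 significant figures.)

-264 °C

From the ideal-gas law: T = PV/(nR).
P = 42.7 atm = 4.327×10^6 Pa; V = 24.8 mL = 2.480×10^-5 m³; n = 1.47 mol; R = 8.314 J/(mol·K).
T = 8.779 K
8.779 K − 273.15 = -264.4 °C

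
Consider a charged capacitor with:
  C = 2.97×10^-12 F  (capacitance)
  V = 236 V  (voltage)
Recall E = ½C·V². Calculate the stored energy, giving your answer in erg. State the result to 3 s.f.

0.827 erg

Directly: E = ½CV².
C = 2.97×10^-12 F; V = 236 V.
E = 8.271×10^-8 J  (the unit combination reduces to kg·m²/s² = J)
8.271×10^-8 J × (1 erg / 1.000×10^-7 J) = 0.8271 erg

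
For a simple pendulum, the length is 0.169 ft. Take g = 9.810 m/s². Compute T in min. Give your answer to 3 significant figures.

0.00759 min

Directly: T = 2π√(L/g).
L = 0.169 ft = 0.05151 m; g = 9.810 m/s².
T = 0.4553 s
0.4553 s × (1 min / 60.00 s) = 0.007588 min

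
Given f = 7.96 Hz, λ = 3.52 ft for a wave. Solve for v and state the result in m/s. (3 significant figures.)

Directly: v = fλ.
f = 7.96 Hz; λ = 3.52 ft = 1.073 m.
v = 8.540 m/s

8.54 m/s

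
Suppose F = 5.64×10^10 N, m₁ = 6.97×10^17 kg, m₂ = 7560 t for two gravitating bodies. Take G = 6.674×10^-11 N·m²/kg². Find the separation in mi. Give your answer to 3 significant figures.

0.0491 mi

From Newton's law of gravitation: r = √(G·m₁m₂/F).
F = 5.64×10^10 N; m₁ = 6.97×10^17 kg; m₂ = 7560 t = 7.560×10^6 kg; G = 6.674×10^-11 N·m²/kg².
r = 78.96 m
78.96 m × (1 mi / 1609 m) = 0.04907 mi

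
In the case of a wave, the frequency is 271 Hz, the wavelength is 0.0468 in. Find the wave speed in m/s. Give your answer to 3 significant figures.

Directly: v = fλ.
f = 271 Hz; λ = 0.0468 in = 0.001189 m.
v = 0.3221 m/s

0.322 m/s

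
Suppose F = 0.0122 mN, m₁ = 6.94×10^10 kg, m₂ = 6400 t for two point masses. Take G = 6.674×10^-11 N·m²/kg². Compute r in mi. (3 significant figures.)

969 mi

From Newton's law of gravitation: r = √(G·m₁m₂/F).
F = 0.0122 mN = 1.220×10^-5 N; m₁ = 6.94×10^10 kg; m₂ = 6400 t = 6.400×10^6 kg; G = 6.674×10^-11 N·m²/kg².
r = 1.559×10^6 m
1.559×10^6 m × (1 mi / 1609 m) = 968.6 mi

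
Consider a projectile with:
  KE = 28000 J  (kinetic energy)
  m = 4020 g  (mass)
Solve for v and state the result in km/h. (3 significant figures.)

425 km/h

Solving KE = ½mv² for v: v = √(2·KE/m).
KE = 28000 J; m = 4020 g = 4.020 kg.
v = 118.0 m/s
118.0 m/s × (1 km/h / 0.2778 m/s) = 424.9 km/h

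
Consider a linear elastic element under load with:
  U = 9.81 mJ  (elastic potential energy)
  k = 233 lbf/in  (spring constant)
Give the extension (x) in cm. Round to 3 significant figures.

Solving U = ½k·x² for x: x = √(2U/k).
U = 9.81 mJ = 0.009810 J; k = 233 lbf/in = 40805 N/m.
x = 6.934×10^-4 m
6.934×10^-4 m × (1 cm / 0.01000 m) = 0.06934 cm

0.0693 cm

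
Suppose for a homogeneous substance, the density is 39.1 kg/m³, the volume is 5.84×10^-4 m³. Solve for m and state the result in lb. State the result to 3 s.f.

0.0503 lb

Rearranging: m = ρV.
ρ = 39.1 kg/m³; V = 5.84×10^-4 m³.
m = 0.02283 kg
0.02283 kg × (1 lb / 0.4536 kg) = 0.05034 lb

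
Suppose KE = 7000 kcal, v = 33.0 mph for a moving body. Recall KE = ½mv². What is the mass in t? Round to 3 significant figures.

269 t

Rearranging: m = 2·KE/v².
KE = 7000 kcal = 2.929×10^7 J; v = 33.0 mph = 14.75 m/s.
m = 2.692×10^5 kg
2.692×10^5 kg × (1 t / 1000 kg) = 269.2 t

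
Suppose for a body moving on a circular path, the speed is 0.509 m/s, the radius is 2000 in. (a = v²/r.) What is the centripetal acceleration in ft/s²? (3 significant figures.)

Directly: a = v²/r.
v = 0.509 m/s; r = 2000 in = 50.80 m.
a = 0.005100 m/s²
0.005100 m/s² × (1 ft/s² / 0.3048 m/s²) = 0.01673 ft/s²

0.0167 ft/s²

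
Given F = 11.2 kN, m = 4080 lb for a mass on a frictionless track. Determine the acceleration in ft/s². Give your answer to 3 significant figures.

From Newton's second law: a = F/m.
F = 11.2 kN = 11200 N; m = 4080 lb = 1851 kg.
a = 6.052 m/s²
6.052 m/s² × (1 ft/s² / 0.3048 m/s²) = 19.86 ft/s²

19.9 ft/s²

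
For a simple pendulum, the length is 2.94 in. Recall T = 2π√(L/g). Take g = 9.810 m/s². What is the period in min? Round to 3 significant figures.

0.00914 min

T is given directly by: T = 2π√(L/g).
L = 2.94 in = 0.07468 m; g = 9.810 m/s².
T = 0.5482 s
0.5482 s × (1 min / 60.00 s) = 0.009137 min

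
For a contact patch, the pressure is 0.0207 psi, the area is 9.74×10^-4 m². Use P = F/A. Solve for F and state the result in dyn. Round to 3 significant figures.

13900 dyn

Rearranging: F = P·A.
P = 0.0207 psi = 142.7 Pa; A = 9.74×10^-4 m².
F = 0.1390 N
0.1390 N × (1 dyn / 1.000×10^-5 N) = 13901 dyn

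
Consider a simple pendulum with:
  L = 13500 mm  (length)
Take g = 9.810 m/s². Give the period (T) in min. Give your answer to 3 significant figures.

0.123 min

T is given directly by: T = 2π√(L/g).
L = 13500 mm = 13.50 m; g = 9.810 m/s².
T = 7.371 s
7.371 s × (1 min / 60.00 s) = 0.1228 min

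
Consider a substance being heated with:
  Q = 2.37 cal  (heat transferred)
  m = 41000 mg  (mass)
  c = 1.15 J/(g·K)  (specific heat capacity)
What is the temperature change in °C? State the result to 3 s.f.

Rearranging Q = m·c·ΔT for ΔT: ΔT = Q/(m·c).
Q = 2.37 cal = 9.916 J; m = 41000 mg = 0.04100 kg; c = 1.15 J/(g·K) = 1150 J/(kg·K).
ΔT = 0.2103 K
Since 1 °C = 1 K, 0.2103 °C.

0.210 °C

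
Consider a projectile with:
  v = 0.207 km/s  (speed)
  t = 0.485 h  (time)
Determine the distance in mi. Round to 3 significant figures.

225 mi

Rearranging: d = v·t.
v = 0.207 km/s = 207.0 m/s; t = 0.485 h = 1746 s.
d = 3.614×10^5 m
3.614×10^5 m × (1 mi / 1609 m) = 224.6 mi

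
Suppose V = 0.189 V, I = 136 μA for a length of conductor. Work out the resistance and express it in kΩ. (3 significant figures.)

From Ohm's law: R = V/I.
V = 0.189 V; I = 136 μA = 1.360×10^-4 A.
R = 1390 Ω
1390 Ω × (1 kΩ / 1000 Ω) = 1.390 kΩ

1.39 kΩ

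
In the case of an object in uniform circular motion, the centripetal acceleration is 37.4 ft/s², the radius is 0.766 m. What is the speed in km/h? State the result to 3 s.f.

Rearranging: v = √(a·r).
a = 37.4 ft/s² = 11.40 m/s²; r = 0.766 m.
v = 2.955 m/s
2.955 m/s × (1 km/h / 0.2778 m/s) = 10.64 km/h

10.6 km/h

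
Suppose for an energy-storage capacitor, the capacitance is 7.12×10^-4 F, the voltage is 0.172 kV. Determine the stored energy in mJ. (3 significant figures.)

10500 mJ

E is given directly by: E = ½CV².
C = 7.12×10^-4 F; V = 0.172 kV = 172.0 V.
E = 10.53 J  (the unit combination reduces to kg·m²/s² = J)
10.53 J × (1 mJ / 0.001000 J) = 10532 mJ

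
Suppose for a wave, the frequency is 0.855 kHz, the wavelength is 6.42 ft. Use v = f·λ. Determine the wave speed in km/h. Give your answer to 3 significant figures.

v is given directly by: v = fλ.
f = 0.855 kHz = 855.0 Hz; λ = 6.42 ft = 1.957 m.
v = 1673 m/s
1673 m/s × (1 km/h / 0.2778 m/s) = 6023 km/h

6020 km/h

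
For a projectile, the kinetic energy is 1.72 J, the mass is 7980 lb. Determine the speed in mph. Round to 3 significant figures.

Rearranging KE = ½mv² for v: v = √(2·KE/m).
KE = 1.72 J; m = 7980 lb = 3620 kg.
v = 0.03083 m/s
0.03083 m/s × (1 mph / 0.4470 m/s) = 0.06896 mph

0.0690 mph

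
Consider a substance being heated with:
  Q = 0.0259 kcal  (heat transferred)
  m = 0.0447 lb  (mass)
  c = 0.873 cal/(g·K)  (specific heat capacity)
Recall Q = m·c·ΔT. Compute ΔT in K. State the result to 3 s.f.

1.46 K

Solving Q = m·c·ΔT for ΔT: ΔT = Q/(m·c).
Q = 0.0259 kcal = 108.4 J; m = 0.0447 lb = 0.02028 kg; c = 0.873 cal/(g·K) = 3653 J/(kg·K).
ΔT = 1.463 K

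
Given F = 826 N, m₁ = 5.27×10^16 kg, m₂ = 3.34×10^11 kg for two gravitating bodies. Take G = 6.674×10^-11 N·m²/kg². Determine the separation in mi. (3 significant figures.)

Solving F = G·m₁·m₂/r² for r: r = √(G·m₁m₂/F).
F = 826 N; m₁ = 5.27×10^16 kg; m₂ = 3.34×10^11 kg; G = 6.674×10^-11 N·m²/kg².
r = 3.771×10^7 m
3.771×10^7 m × (1 mi / 1609 m) = 23433 mi

23400 mi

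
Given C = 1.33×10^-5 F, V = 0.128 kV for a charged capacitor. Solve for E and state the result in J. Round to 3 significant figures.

0.109 J

E is given directly by: E = ½CV².
C = 1.33×10^-5 F; V = 0.128 kV = 128.0 V.
E = 0.1090 J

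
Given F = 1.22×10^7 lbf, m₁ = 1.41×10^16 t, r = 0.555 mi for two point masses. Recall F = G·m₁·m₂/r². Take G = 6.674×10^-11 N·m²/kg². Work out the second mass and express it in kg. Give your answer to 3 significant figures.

46000 kg

Rearranging F = G·m₁·m₂/r² for m₂: m₂ = F·r²/(G·m₁).
F = 1.22×10^7 lbf = 5.427×10^7 N; m₁ = 1.41×10^16 t = 1.410×10^19 kg; r = 0.555 mi = 893.2 m; G = 6.674×10^-11 N·m²/kg².
m₂ = 46007 kg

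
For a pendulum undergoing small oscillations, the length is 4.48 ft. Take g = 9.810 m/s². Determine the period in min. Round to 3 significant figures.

Directly: T = 2π√(L/g).
L = 4.48 ft = 1.366 m; g = 9.810 m/s².
T = 2.344 s
2.344 s × (1 min / 60.00 s) = 0.03907 min

0.0391 min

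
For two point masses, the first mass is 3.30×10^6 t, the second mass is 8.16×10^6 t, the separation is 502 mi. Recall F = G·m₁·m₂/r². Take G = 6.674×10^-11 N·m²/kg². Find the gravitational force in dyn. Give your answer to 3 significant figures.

F is given directly by: F = Gm₁m₂/r².
m₁ = 3.30×10^6 t = 3.300×10^9 kg; m₂ = 8.16×10^6 t = 8.160×10^9 kg; r = 502 mi = 8.079×10^5 m; G = 6.674×10^-11 N·m²/kg².
F = 0.002754 N
0.002754 N × (1 dyn / 1.000×10^-5 N) = 275.4 dyn

275 dyn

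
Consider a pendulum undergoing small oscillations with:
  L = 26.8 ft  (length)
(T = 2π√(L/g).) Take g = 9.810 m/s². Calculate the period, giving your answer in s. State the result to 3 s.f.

Directly: T = 2π√(L/g).
L = 26.8 ft = 8.169 m; g = 9.810 m/s².
T = 5.734 s

5.73 s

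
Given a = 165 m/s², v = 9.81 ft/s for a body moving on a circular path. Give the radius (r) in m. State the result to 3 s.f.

Rearranging: r = v²/a.
a = 165 m/s²; v = 9.81 ft/s = 2.990 m/s.
r = 0.05419 m

0.0542 m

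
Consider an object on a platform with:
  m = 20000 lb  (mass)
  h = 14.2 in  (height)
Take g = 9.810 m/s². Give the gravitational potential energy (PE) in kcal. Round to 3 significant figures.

PE is given directly by: PE = mgh.
m = 20000 lb = 9072 kg; h = 14.2 in = 0.3607 m; g = 9.810 m/s².
PE = 32099 J
32099 J × (1 kcal / 4184 J) = 7.672 kcal

7.67 kcal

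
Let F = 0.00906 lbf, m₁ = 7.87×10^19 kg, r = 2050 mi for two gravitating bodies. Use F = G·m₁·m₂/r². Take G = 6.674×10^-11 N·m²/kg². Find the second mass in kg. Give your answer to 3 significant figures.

From Newton's law of gravitation: m₂ = F·r²/(G·m₁).
F = 0.00906 lbf = 0.04030 N; m₁ = 7.87×10^19 kg; r = 2050 mi = 3.299×10^6 m; G = 6.674×10^-11 N·m²/kg².
m₂ = 83.51 kg

83.5 kg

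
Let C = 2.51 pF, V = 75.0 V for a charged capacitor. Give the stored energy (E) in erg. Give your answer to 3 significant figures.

Directly: E = ½CV².
C = 2.51 pF = 2.510×10^-12 F; V = 75.0 V.
E = 7.059×10^-9 J
7.059×10^-9 J × (1 erg / 1.000×10^-7 J) = 0.07059 erg

0.0706 erg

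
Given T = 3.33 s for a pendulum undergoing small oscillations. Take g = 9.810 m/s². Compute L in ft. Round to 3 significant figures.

Solving T = 2π√(L/g) for L: L = g·(T/2π)².
T = 3.33 s; g = 9.810 m/s².
L = 2.755 m
2.755 m × (1 ft / 0.3048 m) = 9.040 ft

9.04 ft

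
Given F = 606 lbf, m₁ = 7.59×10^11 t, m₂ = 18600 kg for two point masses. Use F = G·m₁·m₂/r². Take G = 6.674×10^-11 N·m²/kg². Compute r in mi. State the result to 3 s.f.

Rearranging F = G·m₁·m₂/r² for r: r = √(G·m₁m₂/F).
F = 606 lbf = 2696 N; m₁ = 7.59×10^11 t = 7.590×10^14 kg; m₂ = 18600 kg; G = 6.674×10^-11 N·m²/kg².
r = 591.2 m
591.2 m × (1 mi / 1609 m) = 0.3674 mi

0.367 mi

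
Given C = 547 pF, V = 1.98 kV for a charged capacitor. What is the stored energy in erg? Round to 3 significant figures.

10700 erg

E is given directly by: E = ½CV².
C = 547 pF = 5.470×10^-10 F; V = 1.98 kV = 1980 V.
E = 0.001072 J  (the unit combination reduces to kg·m²/s² = J)
0.001072 J × (1 erg / 1.000×10^-7 J) = 10722 erg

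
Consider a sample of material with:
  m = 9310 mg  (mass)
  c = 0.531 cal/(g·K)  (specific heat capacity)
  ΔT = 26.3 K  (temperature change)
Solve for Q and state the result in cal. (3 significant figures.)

Directly: Q = mcΔT.
m = 9310 mg = 0.009310 kg; c = 0.531 cal/(g·K) = 2222 J/(kg·K); ΔT = 26.3 K.
Q = 544.0 J
544.0 J × (1 cal / 4.184 J) = 130.0 cal

130 cal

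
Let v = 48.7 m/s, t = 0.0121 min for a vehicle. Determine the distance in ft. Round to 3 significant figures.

116 ft

Solving v = d/t for d: d = v·t.
v = 48.7 m/s; t = 0.0121 min = 0.7260 s.
d = 35.36 m
35.36 m × (1 ft / 0.3048 m) = 116.0 ft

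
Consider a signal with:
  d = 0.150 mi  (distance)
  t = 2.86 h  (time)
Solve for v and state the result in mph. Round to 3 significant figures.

v is given directly by: v = d/t.
d = 0.150 mi = 241.4 m; t = 2.86 h = 10296 s.
v = 0.02345 m/s
0.02345 m/s × (1 mph / 0.4470 m/s) = 0.05245 mph

0.0524 mph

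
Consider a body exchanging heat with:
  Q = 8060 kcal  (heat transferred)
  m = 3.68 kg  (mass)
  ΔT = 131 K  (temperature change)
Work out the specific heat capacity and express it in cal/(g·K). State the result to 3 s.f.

Rearranging: c = Q/(m·ΔT).
Q = 8060 kcal = 3.372×10^7 J; m = 3.68 kg; ΔT = 131 K.
c = 69953 J/(kg·K)
69953 J/(kg·K) × (1 cal/(g·K) / 4184 J/(kg·K)) = 16.72 cal/(g·K)

16.7 cal/(g·K)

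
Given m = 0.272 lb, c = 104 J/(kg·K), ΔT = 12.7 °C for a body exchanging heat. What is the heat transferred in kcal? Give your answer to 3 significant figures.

Directly: Q = mcΔT.
m = 0.272 lb = 0.1234 kg; c = 104 J/(kg·K); ΔT = 12.7 °C = 12.70 K.
Q = 163.0 J  (the unit combination reduces to kg·m²/s² = J)
163.0 J × (1 kcal / 4184 J) = 0.03895 kcal

0.0389 kcal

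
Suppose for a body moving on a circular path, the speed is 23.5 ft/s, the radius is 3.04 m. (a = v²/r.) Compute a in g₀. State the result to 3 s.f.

1.72 g₀

a is given directly by: a = v²/r.
v = 23.5 ft/s = 7.163 m/s; r = 3.04 m.
a = 16.88 m/s²
16.88 m/s² × (1 g₀ / 9.807 m/s²) = 1.721 g₀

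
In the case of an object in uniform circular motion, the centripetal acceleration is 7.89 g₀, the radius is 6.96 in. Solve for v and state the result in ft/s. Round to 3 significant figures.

12.1 ft/s

Solving a = v²/r for v: v = √(a·r).
a = 7.89 g₀ = 77.37 m/s²; r = 6.96 in = 0.1768 m.
v = 3.698 m/s
3.698 m/s × (1 ft/s / 0.3048 m/s) = 12.13 ft/s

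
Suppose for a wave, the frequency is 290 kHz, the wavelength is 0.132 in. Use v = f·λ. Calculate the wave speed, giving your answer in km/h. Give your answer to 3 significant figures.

v is given directly by: v = fλ.
f = 290 kHz = 2.900×10^5 Hz; λ = 0.132 in = 0.003353 m.
v = 972.3 m/s
972.3 m/s × (1 km/h / 0.2778 m/s) = 3500 km/h

3500 km/h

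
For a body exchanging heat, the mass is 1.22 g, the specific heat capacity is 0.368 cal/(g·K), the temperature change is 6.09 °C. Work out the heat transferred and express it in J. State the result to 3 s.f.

11.4 J

Q is given directly by: Q = mcΔT.
m = 1.22 g = 0.001220 kg; c = 0.368 cal/(g·K) = 1540 J/(kg·K); ΔT = 6.09 °C = 6.090 K.
Q = 11.44 J  (the unit combination reduces to kg·m²/s² = J)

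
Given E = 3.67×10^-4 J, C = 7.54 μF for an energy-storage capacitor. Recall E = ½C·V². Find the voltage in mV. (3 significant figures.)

Rearranging E = ½C·V² for V: V = √(2E/C).
E = 3.67×10^-4 J; C = 7.54 μF = 7.540×10^-6 F.
V = 9.866 V
9.866 V × (1 mV / 0.001000 V) = 9866 mV

9870 mV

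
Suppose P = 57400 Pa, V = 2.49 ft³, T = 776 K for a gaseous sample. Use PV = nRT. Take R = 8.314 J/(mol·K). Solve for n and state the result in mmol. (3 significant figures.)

627 mmol

From the ideal-gas law: n = PV/(RT).
P = 57400 Pa; V = 2.49 ft³ = 0.07051 m³; T = 776 K; R = 8.314 J/(mol·K).
n = 0.6273 mol
0.6273 mol × (1 mmol / 0.001000 mol) = 627.3 mmol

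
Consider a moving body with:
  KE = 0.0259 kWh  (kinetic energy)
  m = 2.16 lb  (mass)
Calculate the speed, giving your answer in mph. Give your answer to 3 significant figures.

976 mph

Rearranging KE = ½mv² for v: v = √(2·KE/m).
KE = 0.0259 kWh = 93240 J; m = 2.16 lb = 0.9798 kg.
v = 436.3 m/s
436.3 m/s × (1 mph / 0.4470 m/s) = 975.9 mph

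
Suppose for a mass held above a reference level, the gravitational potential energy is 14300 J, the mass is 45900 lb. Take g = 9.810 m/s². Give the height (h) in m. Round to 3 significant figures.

Rearranging: h = PE/(m·g).
PE = 14300 J; m = 45900 lb = 20820 kg; g = 9.810 m/s².
h = 0.07001 m

0.0700 m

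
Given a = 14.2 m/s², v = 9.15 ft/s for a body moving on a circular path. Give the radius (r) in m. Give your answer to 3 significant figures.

0.548 m

Rearranging a = v²/r for r: r = v²/a.
a = 14.2 m/s²; v = 9.15 ft/s = 2.789 m/s.
r = 0.5478 m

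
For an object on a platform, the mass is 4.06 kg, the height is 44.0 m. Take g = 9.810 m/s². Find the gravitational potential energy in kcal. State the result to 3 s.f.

0.419 kcal

PE is given directly by: PE = mgh.
m = 4.06 kg; h = 44.0 m; g = 9.810 m/s².
PE = 1752 J
1752 J × (1 kcal / 4184 J) = 0.4188 kcal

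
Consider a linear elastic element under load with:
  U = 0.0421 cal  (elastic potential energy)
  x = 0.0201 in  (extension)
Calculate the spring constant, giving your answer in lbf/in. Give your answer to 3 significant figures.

7720 lbf/in

Solving U = ½k·x² for k: k = 2U/x².
U = 0.0421 cal = 0.1761 J; x = 0.0201 in = 5.105×10^-4 m.
k = 1.352×10^6 N/m
1.352×10^6 N/m × (1 lbf/in / 175.1 N/m) = 7718 lbf/in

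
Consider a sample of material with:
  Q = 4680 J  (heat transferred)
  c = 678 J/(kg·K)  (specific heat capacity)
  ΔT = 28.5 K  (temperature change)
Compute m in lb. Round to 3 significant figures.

0.534 lb

Rearranging: m = Q/(c·ΔT).
Q = 4680 J; c = 678 J/(kg·K); ΔT = 28.5 K.
m = 0.2422 kg
0.2422 kg × (1 lb / 0.4536 kg) = 0.5340 lb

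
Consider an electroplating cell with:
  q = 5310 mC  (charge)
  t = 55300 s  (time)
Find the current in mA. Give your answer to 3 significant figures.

0.0960 mA

Rearranging: I = q/t.
q = 5310 mC = 5.310 C; t = 55300 s.
I = 9.602×10^-5 A
9.602×10^-5 A × (1 mA / 0.001000 A) = 0.09602 mA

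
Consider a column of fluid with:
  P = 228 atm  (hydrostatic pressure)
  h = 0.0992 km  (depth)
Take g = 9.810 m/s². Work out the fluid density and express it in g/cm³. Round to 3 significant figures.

23.7 g/cm³

Solving P = ρ·g·h for ρ: ρ = P/(g·h).
P = 228 atm = 2.310×10^7 Pa; h = 0.0992 km = 99.20 m; g = 9.810 m/s².
ρ = 23739 kg/m³
23739 kg/m³ × (1 g/cm³ / 1000 kg/m³) = 23.74 g/cm³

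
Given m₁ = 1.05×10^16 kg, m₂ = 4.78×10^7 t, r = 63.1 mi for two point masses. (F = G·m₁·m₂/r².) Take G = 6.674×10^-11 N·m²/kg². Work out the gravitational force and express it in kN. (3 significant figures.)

3250 kN

Directly: F = Gm₁m₂/r².
m₁ = 1.05×10^16 kg; m₂ = 4.78×10^7 t = 4.780×10^10 kg; r = 63.1 mi = 1.015×10^5 m; G = 6.674×10^-11 N·m²/kg².
F = 3.248×10^6 N
3.248×10^6 N × (1 kN / 1000 N) = 3248 kN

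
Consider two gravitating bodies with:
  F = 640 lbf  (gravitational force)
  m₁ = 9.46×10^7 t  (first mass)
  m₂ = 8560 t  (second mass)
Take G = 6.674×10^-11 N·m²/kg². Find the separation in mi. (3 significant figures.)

0.0856 mi

From Newton's law of gravitation: r = √(G·m₁m₂/F).
F = 640 lbf = 2847 N; m₁ = 9.46×10^7 t = 9.460×10^10 kg; m₂ = 8560 t = 8.560×10^6 kg; G = 6.674×10^-11 N·m²/kg².
r = 137.8 m
137.8 m × (1 mi / 1609 m) = 0.08561 mi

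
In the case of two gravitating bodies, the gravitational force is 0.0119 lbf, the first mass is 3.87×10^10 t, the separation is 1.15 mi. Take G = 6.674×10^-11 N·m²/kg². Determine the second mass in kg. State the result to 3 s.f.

70.2 kg

Rearranging: m₂ = F·r²/(G·m₁).
F = 0.0119 lbf = 0.05293 N; m₁ = 3.87×10^10 t = 3.870×10^13 kg; r = 1.15 mi = 1851 m; G = 6.674×10^-11 N·m²/kg².
m₂ = 70.20 kg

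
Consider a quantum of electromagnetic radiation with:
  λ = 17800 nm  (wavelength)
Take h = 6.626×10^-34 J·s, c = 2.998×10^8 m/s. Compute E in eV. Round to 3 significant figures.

0.0697 eV

E is given directly by: E = hc/λ.
λ = 17800 nm = 1.780×10^-5 m; h = 6.626×10^-34 J·s; c = 2.998×10^8 m/s.
E = 1.116×10^-20 J
1.116×10^-20 J × (1 eV / 1.602×10^-19 J) = 0.06966 eV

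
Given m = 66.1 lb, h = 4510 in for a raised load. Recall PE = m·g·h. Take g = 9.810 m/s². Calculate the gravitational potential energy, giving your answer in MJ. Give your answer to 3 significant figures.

0.0337 MJ

PE is given directly by: PE = mgh.
m = 66.1 lb = 29.98 kg; h = 4510 in = 114.6 m; g = 9.810 m/s².
PE = 33694 J  (the unit combination reduces to kg·m²/s² = J)
33694 J × (1 MJ / 1.000×10^6 J) = 0.03369 MJ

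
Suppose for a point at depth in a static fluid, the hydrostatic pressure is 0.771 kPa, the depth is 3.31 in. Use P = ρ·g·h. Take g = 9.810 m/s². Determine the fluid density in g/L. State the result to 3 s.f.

Rearranging P = ρ·g·h for ρ: ρ = P/(g·h).
P = 0.771 kPa = 771.0 Pa; h = 3.31 in = 0.08407 m; g = 9.810 m/s².
ρ = 934.8 kg/m³
Since 1 g/L = 1 kg/m³, 934.8 g/L.

935 g/L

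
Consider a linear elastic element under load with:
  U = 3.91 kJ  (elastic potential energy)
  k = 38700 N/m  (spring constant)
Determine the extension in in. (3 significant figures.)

Rearranging: x = √(2U/k).
U = 3.91 kJ = 3910 J; k = 38700 N/m.
x = 0.4495 m
0.4495 m × (1 in / 0.02540 m) = 17.70 in

17.7 in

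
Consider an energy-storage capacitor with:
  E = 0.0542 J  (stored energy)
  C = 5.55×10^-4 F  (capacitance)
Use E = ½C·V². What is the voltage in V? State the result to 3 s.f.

14.0 V

Solving E = ½C·V² for V: V = √(2E/C).
E = 0.0542 J; C = 5.55×10^-4 F.
V = 13.98 V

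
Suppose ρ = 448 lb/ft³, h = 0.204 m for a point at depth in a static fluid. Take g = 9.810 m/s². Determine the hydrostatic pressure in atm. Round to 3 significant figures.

Directly: P = ρgh.
ρ = 448 lb/ft³ = 7176 kg/m³; h = 0.204 m; g = 9.810 m/s².
P = 14361 Pa
14361 Pa × (1 atm / 1.013×10^5 Pa) = 0.1417 atm

0.142 atm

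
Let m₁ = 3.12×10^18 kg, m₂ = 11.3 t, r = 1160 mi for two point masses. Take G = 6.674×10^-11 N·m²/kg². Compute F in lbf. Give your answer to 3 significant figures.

From Newton's law of gravitation: F = Gm₁m₂/r².
m₁ = 3.12×10^18 kg; m₂ = 11.3 t = 11300 kg; r = 1160 mi = 1.867×10^6 m; G = 6.674×10^-11 N·m²/kg².
F = 0.6752 N
0.6752 N × (1 lbf / 4.448 N) = 0.1518 lbf

0.152 lbf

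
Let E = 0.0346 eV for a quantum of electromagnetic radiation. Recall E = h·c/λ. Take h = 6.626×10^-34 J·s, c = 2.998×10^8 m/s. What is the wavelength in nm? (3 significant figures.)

35800 nm

Rearranging: λ = hc/E.
E = 0.0346 eV = 5.544×10^-21 J; h = 6.626×10^-34 J·s; c = 2.998×10^8 m/s.
λ = 3.583×10^-5 m
3.583×10^-5 m × (1 nm / 1.000×10^-9 m) = 35834 nm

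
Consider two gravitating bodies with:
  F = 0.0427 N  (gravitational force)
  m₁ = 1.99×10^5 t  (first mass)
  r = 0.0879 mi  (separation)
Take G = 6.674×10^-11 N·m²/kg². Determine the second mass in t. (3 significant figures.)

64.3 t

From Newton's law of gravitation: m₂ = F·r²/(G·m₁).
F = 0.0427 N; m₁ = 1.99×10^5 t = 1.990×10^8 kg; r = 0.0879 mi = 141.5 m; G = 6.674×10^-11 N·m²/kg².
m₂ = 64337 kg
64337 kg × (1 t / 1000 kg) = 64.34 t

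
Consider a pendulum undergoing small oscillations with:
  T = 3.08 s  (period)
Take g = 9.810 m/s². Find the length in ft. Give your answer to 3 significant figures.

Solving T = 2π√(L/g) for L: L = g·(T/2π)².
T = 3.08 s; g = 9.810 m/s².
L = 2.357 m
2.357 m × (1 ft / 0.3048 m) = 7.734 ft

7.73 ft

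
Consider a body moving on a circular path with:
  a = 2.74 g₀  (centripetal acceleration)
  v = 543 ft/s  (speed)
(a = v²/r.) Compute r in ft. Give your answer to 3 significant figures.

Rearranging: r = v²/a.
a = 2.74 g₀ = 26.87 m/s²; v = 543 ft/s = 165.5 m/s.
r = 1019 m
1019 m × (1 ft / 0.3048 m) = 3345 ft

3340 ft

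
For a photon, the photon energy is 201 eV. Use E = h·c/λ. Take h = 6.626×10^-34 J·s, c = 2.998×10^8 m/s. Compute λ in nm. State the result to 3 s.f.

6.17 nm

Solving E = h·c/λ for λ: λ = hc/E.
E = 201 eV = 3.220×10^-17 J; h = 6.626×10^-34 J·s; c = 2.998×10^8 m/s.
λ = 6.168×10^-9 m
6.168×10^-9 m × (1 nm / 1.000×10^-9 m) = 6.168 nm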